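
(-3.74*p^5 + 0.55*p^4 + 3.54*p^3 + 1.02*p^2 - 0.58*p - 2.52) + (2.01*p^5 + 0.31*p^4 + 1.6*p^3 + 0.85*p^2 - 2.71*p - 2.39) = -1.73*p^5 + 0.86*p^4 + 5.14*p^3 + 1.87*p^2 - 3.29*p - 4.91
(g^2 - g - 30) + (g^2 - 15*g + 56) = 2*g^2 - 16*g + 26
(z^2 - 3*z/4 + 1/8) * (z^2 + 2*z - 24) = z^4 + 5*z^3/4 - 203*z^2/8 + 73*z/4 - 3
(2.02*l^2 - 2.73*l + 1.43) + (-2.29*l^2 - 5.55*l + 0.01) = -0.27*l^2 - 8.28*l + 1.44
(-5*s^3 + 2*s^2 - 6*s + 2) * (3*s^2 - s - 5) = -15*s^5 + 11*s^4 + 5*s^3 + 2*s^2 + 28*s - 10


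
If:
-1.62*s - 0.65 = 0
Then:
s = -0.40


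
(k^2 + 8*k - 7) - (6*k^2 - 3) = -5*k^2 + 8*k - 4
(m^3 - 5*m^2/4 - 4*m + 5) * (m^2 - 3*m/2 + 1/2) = m^5 - 11*m^4/4 - 13*m^3/8 + 83*m^2/8 - 19*m/2 + 5/2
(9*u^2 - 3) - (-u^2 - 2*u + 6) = 10*u^2 + 2*u - 9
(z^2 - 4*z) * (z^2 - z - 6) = z^4 - 5*z^3 - 2*z^2 + 24*z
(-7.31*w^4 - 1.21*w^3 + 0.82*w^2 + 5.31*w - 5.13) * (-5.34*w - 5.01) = 39.0354*w^5 + 43.0845*w^4 + 1.6833*w^3 - 32.4636*w^2 + 0.7911*w + 25.7013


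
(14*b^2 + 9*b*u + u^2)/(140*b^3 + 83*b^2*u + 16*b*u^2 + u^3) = (2*b + u)/(20*b^2 + 9*b*u + u^2)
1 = 1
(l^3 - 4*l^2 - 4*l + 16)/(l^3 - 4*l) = (l - 4)/l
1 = 1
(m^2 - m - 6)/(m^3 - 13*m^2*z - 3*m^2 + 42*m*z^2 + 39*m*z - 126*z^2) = (m + 2)/(m^2 - 13*m*z + 42*z^2)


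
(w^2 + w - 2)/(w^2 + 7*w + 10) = (w - 1)/(w + 5)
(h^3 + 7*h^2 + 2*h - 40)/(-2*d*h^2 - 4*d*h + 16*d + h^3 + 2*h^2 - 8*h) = (-h - 5)/(2*d - h)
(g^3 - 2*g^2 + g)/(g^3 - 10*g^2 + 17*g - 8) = g/(g - 8)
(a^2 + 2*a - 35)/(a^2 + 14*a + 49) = (a - 5)/(a + 7)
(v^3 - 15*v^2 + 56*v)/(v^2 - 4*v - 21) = v*(v - 8)/(v + 3)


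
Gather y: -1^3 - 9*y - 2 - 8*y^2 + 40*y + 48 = -8*y^2 + 31*y + 45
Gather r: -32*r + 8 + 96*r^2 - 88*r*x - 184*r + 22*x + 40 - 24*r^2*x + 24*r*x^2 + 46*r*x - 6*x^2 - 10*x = r^2*(96 - 24*x) + r*(24*x^2 - 42*x - 216) - 6*x^2 + 12*x + 48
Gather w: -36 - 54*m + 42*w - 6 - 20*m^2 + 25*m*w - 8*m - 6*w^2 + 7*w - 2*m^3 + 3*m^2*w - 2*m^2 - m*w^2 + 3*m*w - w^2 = -2*m^3 - 22*m^2 - 62*m + w^2*(-m - 7) + w*(3*m^2 + 28*m + 49) - 42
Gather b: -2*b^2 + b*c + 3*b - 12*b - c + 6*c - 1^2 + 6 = -2*b^2 + b*(c - 9) + 5*c + 5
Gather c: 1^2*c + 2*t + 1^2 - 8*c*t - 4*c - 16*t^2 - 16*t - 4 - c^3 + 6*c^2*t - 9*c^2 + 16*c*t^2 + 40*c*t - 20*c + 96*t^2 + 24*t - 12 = -c^3 + c^2*(6*t - 9) + c*(16*t^2 + 32*t - 23) + 80*t^2 + 10*t - 15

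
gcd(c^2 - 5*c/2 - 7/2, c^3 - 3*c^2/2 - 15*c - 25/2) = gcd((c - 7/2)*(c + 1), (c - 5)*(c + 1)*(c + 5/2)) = c + 1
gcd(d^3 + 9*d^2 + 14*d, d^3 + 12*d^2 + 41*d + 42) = d^2 + 9*d + 14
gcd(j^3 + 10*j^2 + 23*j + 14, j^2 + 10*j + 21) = j + 7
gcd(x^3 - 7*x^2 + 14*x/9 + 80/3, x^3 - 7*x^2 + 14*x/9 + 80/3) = x^3 - 7*x^2 + 14*x/9 + 80/3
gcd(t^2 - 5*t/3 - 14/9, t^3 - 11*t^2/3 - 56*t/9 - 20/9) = t + 2/3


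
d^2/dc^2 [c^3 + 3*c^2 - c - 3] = 6*c + 6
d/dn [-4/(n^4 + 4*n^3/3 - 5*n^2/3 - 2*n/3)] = 24*(6*n^3 + 6*n^2 - 5*n - 1)/(n^2*(3*n^3 + 4*n^2 - 5*n - 2)^2)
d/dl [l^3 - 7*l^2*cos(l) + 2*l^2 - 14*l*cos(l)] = 7*l^2*sin(l) + 3*l^2 - 14*sqrt(2)*l*cos(l + pi/4) + 4*l - 14*cos(l)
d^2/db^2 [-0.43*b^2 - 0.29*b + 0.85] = -0.860000000000000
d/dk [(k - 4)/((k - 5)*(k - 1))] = (-k^2 + 8*k - 19)/(k^4 - 12*k^3 + 46*k^2 - 60*k + 25)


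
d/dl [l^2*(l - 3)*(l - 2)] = l*(4*l^2 - 15*l + 12)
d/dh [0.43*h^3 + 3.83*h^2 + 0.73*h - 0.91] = 1.29*h^2 + 7.66*h + 0.73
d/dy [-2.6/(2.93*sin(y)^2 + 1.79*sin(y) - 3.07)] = (15.236*sin(y) + 4.654)*cos(y)/(2.93*sin(y)^2 + 1.79*sin(y) - 3.07)^2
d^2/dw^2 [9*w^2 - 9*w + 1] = 18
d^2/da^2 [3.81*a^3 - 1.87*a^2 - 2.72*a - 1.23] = 22.86*a - 3.74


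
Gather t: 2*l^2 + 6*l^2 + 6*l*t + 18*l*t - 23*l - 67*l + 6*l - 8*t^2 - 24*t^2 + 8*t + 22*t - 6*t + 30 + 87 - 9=8*l^2 - 84*l - 32*t^2 + t*(24*l + 24) + 108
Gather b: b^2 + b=b^2 + b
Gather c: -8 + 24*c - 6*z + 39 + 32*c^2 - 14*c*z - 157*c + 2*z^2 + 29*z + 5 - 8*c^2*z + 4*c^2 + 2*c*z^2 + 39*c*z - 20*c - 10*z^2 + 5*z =c^2*(36 - 8*z) + c*(2*z^2 + 25*z - 153) - 8*z^2 + 28*z + 36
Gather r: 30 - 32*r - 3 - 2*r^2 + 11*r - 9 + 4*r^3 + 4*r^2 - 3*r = 4*r^3 + 2*r^2 - 24*r + 18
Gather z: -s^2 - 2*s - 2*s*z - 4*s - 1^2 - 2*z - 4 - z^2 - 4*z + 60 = -s^2 - 6*s - z^2 + z*(-2*s - 6) + 55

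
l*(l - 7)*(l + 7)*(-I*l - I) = -I*l^4 - I*l^3 + 49*I*l^2 + 49*I*l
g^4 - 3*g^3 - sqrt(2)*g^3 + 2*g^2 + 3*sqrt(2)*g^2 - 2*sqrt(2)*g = g*(g - 2)*(g - 1)*(g - sqrt(2))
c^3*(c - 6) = c^4 - 6*c^3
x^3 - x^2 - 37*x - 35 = (x - 7)*(x + 1)*(x + 5)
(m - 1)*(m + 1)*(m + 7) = m^3 + 7*m^2 - m - 7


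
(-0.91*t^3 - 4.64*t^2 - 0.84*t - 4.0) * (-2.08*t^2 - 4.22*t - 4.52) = 1.8928*t^5 + 13.4914*t^4 + 25.4412*t^3 + 32.8376*t^2 + 20.6768*t + 18.08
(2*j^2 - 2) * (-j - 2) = -2*j^3 - 4*j^2 + 2*j + 4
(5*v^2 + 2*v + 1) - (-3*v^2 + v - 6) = 8*v^2 + v + 7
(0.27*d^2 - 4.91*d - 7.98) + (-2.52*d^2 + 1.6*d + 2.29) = -2.25*d^2 - 3.31*d - 5.69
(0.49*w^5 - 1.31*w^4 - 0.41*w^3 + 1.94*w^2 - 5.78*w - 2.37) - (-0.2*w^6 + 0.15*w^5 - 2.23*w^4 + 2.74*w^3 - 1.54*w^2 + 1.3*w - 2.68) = 0.2*w^6 + 0.34*w^5 + 0.92*w^4 - 3.15*w^3 + 3.48*w^2 - 7.08*w + 0.31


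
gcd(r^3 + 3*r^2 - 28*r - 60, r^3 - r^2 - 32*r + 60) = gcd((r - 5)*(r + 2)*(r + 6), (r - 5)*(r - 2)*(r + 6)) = r^2 + r - 30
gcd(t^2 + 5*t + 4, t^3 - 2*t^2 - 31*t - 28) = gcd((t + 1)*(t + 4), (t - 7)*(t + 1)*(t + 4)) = t^2 + 5*t + 4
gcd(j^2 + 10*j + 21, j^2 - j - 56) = j + 7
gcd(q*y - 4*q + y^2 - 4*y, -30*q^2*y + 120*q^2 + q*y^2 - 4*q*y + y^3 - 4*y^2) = y - 4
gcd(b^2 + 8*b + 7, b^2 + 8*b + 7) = b^2 + 8*b + 7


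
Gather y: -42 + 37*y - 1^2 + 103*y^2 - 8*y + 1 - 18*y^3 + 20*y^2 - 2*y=-18*y^3 + 123*y^2 + 27*y - 42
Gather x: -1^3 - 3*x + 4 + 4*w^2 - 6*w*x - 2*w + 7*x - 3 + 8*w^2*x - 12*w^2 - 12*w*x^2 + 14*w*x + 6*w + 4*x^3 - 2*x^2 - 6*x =-8*w^2 + 4*w + 4*x^3 + x^2*(-12*w - 2) + x*(8*w^2 + 8*w - 2)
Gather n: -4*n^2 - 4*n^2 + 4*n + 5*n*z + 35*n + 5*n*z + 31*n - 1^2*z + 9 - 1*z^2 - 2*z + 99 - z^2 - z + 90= -8*n^2 + n*(10*z + 70) - 2*z^2 - 4*z + 198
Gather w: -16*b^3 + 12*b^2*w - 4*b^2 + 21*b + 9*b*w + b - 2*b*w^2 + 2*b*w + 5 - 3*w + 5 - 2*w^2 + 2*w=-16*b^3 - 4*b^2 + 22*b + w^2*(-2*b - 2) + w*(12*b^2 + 11*b - 1) + 10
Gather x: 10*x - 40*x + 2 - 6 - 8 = -30*x - 12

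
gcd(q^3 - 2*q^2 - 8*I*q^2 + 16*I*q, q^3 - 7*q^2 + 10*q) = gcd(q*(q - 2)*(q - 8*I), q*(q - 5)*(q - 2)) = q^2 - 2*q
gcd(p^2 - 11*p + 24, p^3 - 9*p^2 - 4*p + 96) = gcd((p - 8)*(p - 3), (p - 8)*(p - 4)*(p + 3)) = p - 8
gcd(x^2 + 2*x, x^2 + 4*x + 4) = x + 2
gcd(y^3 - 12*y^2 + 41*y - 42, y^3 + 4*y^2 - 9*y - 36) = y - 3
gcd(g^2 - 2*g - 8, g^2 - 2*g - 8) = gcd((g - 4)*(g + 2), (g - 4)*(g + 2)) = g^2 - 2*g - 8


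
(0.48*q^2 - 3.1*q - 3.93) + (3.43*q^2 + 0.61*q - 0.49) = 3.91*q^2 - 2.49*q - 4.42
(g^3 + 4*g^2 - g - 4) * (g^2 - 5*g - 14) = g^5 - g^4 - 35*g^3 - 55*g^2 + 34*g + 56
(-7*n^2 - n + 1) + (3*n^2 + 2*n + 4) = -4*n^2 + n + 5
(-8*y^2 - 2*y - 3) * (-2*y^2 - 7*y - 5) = 16*y^4 + 60*y^3 + 60*y^2 + 31*y + 15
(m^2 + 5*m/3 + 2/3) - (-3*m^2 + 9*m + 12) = 4*m^2 - 22*m/3 - 34/3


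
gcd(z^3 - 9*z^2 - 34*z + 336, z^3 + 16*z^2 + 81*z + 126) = z + 6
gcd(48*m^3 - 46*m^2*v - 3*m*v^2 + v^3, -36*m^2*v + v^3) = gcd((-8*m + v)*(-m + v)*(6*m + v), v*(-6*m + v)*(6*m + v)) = 6*m + v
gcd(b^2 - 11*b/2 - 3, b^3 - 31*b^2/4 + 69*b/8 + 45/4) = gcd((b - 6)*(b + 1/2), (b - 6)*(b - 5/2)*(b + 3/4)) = b - 6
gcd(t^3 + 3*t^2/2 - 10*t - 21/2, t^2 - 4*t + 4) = 1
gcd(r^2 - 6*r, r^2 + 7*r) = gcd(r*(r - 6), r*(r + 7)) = r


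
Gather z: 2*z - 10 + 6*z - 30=8*z - 40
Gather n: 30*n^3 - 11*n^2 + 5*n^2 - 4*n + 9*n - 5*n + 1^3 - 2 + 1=30*n^3 - 6*n^2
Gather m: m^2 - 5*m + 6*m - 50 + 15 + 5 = m^2 + m - 30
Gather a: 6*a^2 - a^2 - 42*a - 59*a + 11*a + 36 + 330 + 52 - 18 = 5*a^2 - 90*a + 400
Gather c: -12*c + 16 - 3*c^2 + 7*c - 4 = -3*c^2 - 5*c + 12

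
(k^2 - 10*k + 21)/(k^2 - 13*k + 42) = (k - 3)/(k - 6)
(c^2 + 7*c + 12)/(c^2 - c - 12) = (c + 4)/(c - 4)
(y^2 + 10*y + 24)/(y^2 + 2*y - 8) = (y + 6)/(y - 2)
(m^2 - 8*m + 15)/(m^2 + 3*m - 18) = (m - 5)/(m + 6)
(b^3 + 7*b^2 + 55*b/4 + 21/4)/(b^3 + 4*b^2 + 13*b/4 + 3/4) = (2*b + 7)/(2*b + 1)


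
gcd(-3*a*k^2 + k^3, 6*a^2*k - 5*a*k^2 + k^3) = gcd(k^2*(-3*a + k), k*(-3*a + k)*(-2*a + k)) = 3*a*k - k^2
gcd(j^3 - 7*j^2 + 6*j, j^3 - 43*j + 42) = j^2 - 7*j + 6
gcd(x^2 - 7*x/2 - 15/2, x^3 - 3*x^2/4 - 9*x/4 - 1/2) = 1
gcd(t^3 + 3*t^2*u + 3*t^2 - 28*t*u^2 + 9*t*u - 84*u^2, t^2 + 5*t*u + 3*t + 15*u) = t + 3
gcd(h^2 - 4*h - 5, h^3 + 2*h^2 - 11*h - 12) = h + 1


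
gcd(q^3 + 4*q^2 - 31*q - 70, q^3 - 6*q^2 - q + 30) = q^2 - 3*q - 10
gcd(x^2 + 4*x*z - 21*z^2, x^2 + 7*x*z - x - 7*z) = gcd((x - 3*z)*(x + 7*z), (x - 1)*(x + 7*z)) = x + 7*z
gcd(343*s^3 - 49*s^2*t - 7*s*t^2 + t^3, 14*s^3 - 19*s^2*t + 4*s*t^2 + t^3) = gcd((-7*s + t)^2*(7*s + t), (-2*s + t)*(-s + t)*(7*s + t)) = 7*s + t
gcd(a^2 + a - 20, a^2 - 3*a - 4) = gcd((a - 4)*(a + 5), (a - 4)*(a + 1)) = a - 4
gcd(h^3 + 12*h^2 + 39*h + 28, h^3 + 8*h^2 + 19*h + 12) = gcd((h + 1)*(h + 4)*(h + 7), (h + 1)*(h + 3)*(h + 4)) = h^2 + 5*h + 4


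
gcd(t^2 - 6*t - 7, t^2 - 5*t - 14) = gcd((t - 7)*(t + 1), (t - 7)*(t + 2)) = t - 7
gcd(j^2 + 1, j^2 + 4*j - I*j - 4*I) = j - I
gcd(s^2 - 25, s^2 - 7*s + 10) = s - 5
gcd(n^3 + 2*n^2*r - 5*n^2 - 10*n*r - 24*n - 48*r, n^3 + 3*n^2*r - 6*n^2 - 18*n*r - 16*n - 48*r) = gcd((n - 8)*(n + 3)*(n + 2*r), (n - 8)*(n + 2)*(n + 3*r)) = n - 8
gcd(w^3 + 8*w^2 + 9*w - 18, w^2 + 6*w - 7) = w - 1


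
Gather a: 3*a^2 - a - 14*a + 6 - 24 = 3*a^2 - 15*a - 18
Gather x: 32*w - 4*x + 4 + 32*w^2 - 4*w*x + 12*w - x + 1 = 32*w^2 + 44*w + x*(-4*w - 5) + 5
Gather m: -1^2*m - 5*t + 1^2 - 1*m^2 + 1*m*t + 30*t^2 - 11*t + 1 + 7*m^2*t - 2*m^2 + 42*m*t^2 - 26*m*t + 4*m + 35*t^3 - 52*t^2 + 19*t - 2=m^2*(7*t - 3) + m*(42*t^2 - 25*t + 3) + 35*t^3 - 22*t^2 + 3*t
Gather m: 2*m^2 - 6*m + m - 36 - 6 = 2*m^2 - 5*m - 42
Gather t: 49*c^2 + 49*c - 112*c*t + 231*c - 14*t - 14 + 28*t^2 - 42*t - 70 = 49*c^2 + 280*c + 28*t^2 + t*(-112*c - 56) - 84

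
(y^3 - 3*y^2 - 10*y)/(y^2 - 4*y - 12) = y*(y - 5)/(y - 6)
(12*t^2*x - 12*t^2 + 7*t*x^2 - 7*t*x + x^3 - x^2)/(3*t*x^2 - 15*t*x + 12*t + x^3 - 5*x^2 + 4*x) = (4*t + x)/(x - 4)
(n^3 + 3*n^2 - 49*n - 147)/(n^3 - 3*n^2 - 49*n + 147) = (n + 3)/(n - 3)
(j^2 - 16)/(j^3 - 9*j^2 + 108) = (j^2 - 16)/(j^3 - 9*j^2 + 108)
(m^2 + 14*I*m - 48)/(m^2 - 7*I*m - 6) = (-m^2 - 14*I*m + 48)/(-m^2 + 7*I*m + 6)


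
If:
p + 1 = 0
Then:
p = -1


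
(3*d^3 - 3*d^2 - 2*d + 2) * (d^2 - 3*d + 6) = 3*d^5 - 12*d^4 + 25*d^3 - 10*d^2 - 18*d + 12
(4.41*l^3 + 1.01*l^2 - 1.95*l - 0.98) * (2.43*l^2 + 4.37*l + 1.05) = 10.7163*l^5 + 21.726*l^4 + 4.3057*l^3 - 9.8424*l^2 - 6.3301*l - 1.029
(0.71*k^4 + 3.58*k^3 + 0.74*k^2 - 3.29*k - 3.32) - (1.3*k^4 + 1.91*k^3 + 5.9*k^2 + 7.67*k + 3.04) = -0.59*k^4 + 1.67*k^3 - 5.16*k^2 - 10.96*k - 6.36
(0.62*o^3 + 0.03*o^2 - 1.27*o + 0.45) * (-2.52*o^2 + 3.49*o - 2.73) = -1.5624*o^5 + 2.0882*o^4 + 1.6125*o^3 - 5.6482*o^2 + 5.0376*o - 1.2285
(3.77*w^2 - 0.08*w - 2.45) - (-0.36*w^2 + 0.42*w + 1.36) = 4.13*w^2 - 0.5*w - 3.81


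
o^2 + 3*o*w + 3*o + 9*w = (o + 3)*(o + 3*w)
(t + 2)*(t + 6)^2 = t^3 + 14*t^2 + 60*t + 72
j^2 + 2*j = j*(j + 2)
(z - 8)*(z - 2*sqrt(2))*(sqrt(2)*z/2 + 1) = sqrt(2)*z^3/2 - 4*sqrt(2)*z^2 - z^2 - 2*sqrt(2)*z + 8*z + 16*sqrt(2)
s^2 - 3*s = s*(s - 3)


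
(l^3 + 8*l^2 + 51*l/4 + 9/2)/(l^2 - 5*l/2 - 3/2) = (l^2 + 15*l/2 + 9)/(l - 3)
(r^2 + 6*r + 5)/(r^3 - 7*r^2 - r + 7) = (r + 5)/(r^2 - 8*r + 7)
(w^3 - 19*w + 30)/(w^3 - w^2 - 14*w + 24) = (w + 5)/(w + 4)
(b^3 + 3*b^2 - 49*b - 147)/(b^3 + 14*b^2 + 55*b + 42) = (b^2 - 4*b - 21)/(b^2 + 7*b + 6)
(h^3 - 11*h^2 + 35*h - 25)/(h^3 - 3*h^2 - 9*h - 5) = (h^2 - 6*h + 5)/(h^2 + 2*h + 1)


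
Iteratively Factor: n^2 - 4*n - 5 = (n + 1)*(n - 5)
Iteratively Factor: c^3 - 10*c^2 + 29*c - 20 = (c - 5)*(c^2 - 5*c + 4) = (c - 5)*(c - 4)*(c - 1)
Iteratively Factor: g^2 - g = (g - 1)*(g)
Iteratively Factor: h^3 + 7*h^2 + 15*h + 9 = (h + 3)*(h^2 + 4*h + 3) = (h + 1)*(h + 3)*(h + 3)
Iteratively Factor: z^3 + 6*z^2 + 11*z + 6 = (z + 2)*(z^2 + 4*z + 3) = (z + 2)*(z + 3)*(z + 1)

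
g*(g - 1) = g^2 - g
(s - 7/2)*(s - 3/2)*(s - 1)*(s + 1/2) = s^4 - 11*s^3/2 + 29*s^2/4 - s/8 - 21/8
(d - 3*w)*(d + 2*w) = d^2 - d*w - 6*w^2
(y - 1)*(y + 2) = y^2 + y - 2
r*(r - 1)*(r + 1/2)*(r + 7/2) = r^4 + 3*r^3 - 9*r^2/4 - 7*r/4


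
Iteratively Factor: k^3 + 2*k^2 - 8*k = (k - 2)*(k^2 + 4*k) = (k - 2)*(k + 4)*(k)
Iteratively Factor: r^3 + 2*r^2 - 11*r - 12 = (r + 4)*(r^2 - 2*r - 3) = (r - 3)*(r + 4)*(r + 1)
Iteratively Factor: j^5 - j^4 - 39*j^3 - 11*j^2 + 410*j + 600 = (j - 5)*(j^4 + 4*j^3 - 19*j^2 - 106*j - 120) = (j - 5)^2*(j^3 + 9*j^2 + 26*j + 24) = (j - 5)^2*(j + 2)*(j^2 + 7*j + 12) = (j - 5)^2*(j + 2)*(j + 4)*(j + 3)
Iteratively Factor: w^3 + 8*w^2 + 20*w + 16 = (w + 2)*(w^2 + 6*w + 8) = (w + 2)^2*(w + 4)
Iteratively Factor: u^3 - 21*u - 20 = (u + 4)*(u^2 - 4*u - 5) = (u - 5)*(u + 4)*(u + 1)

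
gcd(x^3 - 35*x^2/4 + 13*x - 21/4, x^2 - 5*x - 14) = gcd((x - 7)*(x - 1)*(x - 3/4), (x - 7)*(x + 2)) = x - 7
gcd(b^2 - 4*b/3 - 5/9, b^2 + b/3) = b + 1/3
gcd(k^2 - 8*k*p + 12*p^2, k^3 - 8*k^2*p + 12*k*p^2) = k^2 - 8*k*p + 12*p^2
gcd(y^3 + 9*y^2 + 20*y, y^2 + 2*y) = y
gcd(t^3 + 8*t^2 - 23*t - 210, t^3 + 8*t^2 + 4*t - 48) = t + 6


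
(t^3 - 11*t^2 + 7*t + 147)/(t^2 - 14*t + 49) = t + 3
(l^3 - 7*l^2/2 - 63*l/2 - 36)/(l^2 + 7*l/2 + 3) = (l^2 - 5*l - 24)/(l + 2)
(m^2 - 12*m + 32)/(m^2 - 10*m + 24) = (m - 8)/(m - 6)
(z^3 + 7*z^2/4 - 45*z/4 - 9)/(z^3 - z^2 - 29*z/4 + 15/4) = (4*z^2 + 19*z + 12)/(4*z^2 + 8*z - 5)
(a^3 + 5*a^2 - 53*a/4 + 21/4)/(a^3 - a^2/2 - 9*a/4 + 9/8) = 2*(a + 7)/(2*a + 3)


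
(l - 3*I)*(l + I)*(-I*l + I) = -I*l^3 - 2*l^2 + I*l^2 + 2*l - 3*I*l + 3*I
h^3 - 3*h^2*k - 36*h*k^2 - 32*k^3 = (h - 8*k)*(h + k)*(h + 4*k)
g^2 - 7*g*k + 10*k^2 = (g - 5*k)*(g - 2*k)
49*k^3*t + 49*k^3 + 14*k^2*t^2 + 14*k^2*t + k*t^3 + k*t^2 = (7*k + t)^2*(k*t + k)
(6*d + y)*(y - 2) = 6*d*y - 12*d + y^2 - 2*y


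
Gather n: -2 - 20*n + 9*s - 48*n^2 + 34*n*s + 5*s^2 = -48*n^2 + n*(34*s - 20) + 5*s^2 + 9*s - 2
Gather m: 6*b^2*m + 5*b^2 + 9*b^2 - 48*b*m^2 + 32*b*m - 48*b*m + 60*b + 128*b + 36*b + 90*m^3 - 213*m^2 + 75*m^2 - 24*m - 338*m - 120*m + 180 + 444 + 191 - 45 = 14*b^2 + 224*b + 90*m^3 + m^2*(-48*b - 138) + m*(6*b^2 - 16*b - 482) + 770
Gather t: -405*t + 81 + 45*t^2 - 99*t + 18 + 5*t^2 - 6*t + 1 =50*t^2 - 510*t + 100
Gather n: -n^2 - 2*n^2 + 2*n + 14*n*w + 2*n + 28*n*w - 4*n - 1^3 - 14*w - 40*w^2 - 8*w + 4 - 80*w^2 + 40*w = -3*n^2 + 42*n*w - 120*w^2 + 18*w + 3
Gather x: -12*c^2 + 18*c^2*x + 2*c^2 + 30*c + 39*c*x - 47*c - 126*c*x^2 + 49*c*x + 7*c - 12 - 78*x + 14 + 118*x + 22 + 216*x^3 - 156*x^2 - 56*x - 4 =-10*c^2 - 10*c + 216*x^3 + x^2*(-126*c - 156) + x*(18*c^2 + 88*c - 16) + 20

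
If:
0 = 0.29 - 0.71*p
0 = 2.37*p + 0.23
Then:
No Solution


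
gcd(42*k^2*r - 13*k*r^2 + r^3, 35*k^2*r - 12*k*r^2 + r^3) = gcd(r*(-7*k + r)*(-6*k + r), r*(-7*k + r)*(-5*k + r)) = -7*k*r + r^2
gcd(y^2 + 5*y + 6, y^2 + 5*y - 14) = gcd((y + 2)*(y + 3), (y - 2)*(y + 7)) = 1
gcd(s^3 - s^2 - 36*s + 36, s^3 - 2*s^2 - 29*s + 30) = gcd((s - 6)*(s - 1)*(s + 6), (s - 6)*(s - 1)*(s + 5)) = s^2 - 7*s + 6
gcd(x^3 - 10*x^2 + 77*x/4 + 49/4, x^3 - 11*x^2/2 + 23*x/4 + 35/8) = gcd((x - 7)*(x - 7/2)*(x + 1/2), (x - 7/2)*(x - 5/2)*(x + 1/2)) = x^2 - 3*x - 7/4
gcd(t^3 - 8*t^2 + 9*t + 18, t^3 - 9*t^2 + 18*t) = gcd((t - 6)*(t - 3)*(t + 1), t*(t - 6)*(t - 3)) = t^2 - 9*t + 18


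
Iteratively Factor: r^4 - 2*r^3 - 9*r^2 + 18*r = (r + 3)*(r^3 - 5*r^2 + 6*r) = (r - 2)*(r + 3)*(r^2 - 3*r) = (r - 3)*(r - 2)*(r + 3)*(r)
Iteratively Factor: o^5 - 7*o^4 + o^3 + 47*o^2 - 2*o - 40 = (o - 1)*(o^4 - 6*o^3 - 5*o^2 + 42*o + 40) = (o - 4)*(o - 1)*(o^3 - 2*o^2 - 13*o - 10) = (o - 4)*(o - 1)*(o + 1)*(o^2 - 3*o - 10) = (o - 5)*(o - 4)*(o - 1)*(o + 1)*(o + 2)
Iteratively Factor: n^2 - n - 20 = (n + 4)*(n - 5)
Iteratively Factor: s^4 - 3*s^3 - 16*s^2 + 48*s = (s + 4)*(s^3 - 7*s^2 + 12*s) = (s - 4)*(s + 4)*(s^2 - 3*s) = s*(s - 4)*(s + 4)*(s - 3)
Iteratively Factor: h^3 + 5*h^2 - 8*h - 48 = (h + 4)*(h^2 + h - 12) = (h - 3)*(h + 4)*(h + 4)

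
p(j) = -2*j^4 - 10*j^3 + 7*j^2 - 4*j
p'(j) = -8*j^3 - 30*j^2 + 14*j - 4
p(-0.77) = 11.09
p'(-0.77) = -28.91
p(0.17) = -0.53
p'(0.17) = -2.53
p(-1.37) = 37.29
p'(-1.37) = -58.92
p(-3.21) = 203.38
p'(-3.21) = -93.45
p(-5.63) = 19.55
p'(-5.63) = 393.90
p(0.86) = -5.72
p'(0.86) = -19.24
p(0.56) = -2.00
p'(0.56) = -6.97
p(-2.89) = 171.89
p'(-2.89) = -101.92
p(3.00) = -381.00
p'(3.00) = -448.00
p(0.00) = 0.00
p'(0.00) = -4.00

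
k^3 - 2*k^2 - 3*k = k*(k - 3)*(k + 1)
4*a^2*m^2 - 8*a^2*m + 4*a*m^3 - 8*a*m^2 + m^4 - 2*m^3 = m*(2*a + m)^2*(m - 2)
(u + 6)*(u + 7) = u^2 + 13*u + 42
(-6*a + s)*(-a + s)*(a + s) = 6*a^3 - a^2*s - 6*a*s^2 + s^3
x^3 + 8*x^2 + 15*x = x*(x + 3)*(x + 5)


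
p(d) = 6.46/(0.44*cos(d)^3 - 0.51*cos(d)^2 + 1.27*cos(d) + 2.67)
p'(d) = 6.46*(1.32*sin(d)*cos(d)^2 - 1.02*sin(d)*cos(d) + 1.27*sin(d))/(0.44*cos(d)^3 - 0.51*cos(d)^2 + 1.27*cos(d) + 2.67)^2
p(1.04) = 1.99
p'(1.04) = 0.58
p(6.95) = 1.81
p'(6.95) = 0.40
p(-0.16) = 1.68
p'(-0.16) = -0.11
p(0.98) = 1.96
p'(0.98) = 0.55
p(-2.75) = 9.06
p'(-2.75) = -16.20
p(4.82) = 2.31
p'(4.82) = -0.96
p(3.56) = 8.64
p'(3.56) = -15.50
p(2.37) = 4.84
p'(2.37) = 6.77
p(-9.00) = 8.54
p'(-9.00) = -15.32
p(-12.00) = 1.77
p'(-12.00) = 0.35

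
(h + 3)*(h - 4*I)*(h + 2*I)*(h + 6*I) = h^4 + 3*h^3 + 4*I*h^3 + 20*h^2 + 12*I*h^2 + 60*h + 48*I*h + 144*I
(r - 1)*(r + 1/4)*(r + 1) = r^3 + r^2/4 - r - 1/4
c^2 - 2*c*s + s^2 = (-c + s)^2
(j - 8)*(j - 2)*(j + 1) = j^3 - 9*j^2 + 6*j + 16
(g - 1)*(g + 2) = g^2 + g - 2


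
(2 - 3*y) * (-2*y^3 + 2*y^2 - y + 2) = 6*y^4 - 10*y^3 + 7*y^2 - 8*y + 4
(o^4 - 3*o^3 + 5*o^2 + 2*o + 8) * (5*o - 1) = 5*o^5 - 16*o^4 + 28*o^3 + 5*o^2 + 38*o - 8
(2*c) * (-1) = -2*c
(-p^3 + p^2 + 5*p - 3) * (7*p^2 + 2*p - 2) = -7*p^5 + 5*p^4 + 39*p^3 - 13*p^2 - 16*p + 6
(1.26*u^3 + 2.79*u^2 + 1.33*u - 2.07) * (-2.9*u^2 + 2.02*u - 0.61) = -3.654*u^5 - 5.5458*u^4 + 1.0102*u^3 + 6.9877*u^2 - 4.9927*u + 1.2627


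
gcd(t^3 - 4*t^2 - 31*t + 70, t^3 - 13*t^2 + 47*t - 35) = t - 7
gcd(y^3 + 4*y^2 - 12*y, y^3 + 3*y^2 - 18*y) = y^2 + 6*y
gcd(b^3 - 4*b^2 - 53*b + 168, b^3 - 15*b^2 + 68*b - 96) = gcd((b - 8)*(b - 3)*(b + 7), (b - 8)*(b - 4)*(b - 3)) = b^2 - 11*b + 24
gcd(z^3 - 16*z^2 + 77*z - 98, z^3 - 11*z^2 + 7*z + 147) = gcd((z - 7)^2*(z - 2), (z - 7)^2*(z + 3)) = z^2 - 14*z + 49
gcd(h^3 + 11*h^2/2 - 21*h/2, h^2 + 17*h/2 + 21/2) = h + 7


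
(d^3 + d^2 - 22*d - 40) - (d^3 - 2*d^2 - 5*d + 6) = 3*d^2 - 17*d - 46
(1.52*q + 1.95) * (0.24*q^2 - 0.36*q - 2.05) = 0.3648*q^3 - 0.0792*q^2 - 3.818*q - 3.9975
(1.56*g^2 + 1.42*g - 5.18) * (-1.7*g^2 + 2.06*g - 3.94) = -2.652*g^4 + 0.7996*g^3 + 5.5848*g^2 - 16.2656*g + 20.4092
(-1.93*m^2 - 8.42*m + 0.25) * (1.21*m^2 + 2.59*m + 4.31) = -2.3353*m^4 - 15.1869*m^3 - 29.8236*m^2 - 35.6427*m + 1.0775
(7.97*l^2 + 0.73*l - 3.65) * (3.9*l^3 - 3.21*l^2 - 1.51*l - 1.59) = 31.083*l^5 - 22.7367*l^4 - 28.613*l^3 - 2.0581*l^2 + 4.3508*l + 5.8035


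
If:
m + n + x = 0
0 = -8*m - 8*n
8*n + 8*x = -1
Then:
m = 1/8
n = -1/8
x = 0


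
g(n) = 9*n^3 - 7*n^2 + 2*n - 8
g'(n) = 27*n^2 - 14*n + 2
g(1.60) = 14.14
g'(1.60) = 48.72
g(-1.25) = -39.02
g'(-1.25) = 61.69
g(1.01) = -3.85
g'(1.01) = 15.40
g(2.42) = 83.40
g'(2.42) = 126.24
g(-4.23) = -822.89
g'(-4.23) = 544.33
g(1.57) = 12.71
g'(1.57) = 46.57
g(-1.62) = -67.87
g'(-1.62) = 95.54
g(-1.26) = -39.64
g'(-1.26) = 62.51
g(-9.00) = -7154.00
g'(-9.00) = 2315.00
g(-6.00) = -2216.00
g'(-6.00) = 1058.00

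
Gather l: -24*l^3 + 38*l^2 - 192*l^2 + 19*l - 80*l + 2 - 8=-24*l^3 - 154*l^2 - 61*l - 6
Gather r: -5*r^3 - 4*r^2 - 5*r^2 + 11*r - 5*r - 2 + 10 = -5*r^3 - 9*r^2 + 6*r + 8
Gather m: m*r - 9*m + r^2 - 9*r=m*(r - 9) + r^2 - 9*r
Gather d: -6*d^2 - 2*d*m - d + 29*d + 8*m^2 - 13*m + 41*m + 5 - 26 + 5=-6*d^2 + d*(28 - 2*m) + 8*m^2 + 28*m - 16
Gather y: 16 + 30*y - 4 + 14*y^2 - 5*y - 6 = 14*y^2 + 25*y + 6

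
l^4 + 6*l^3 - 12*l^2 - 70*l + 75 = (l - 3)*(l - 1)*(l + 5)^2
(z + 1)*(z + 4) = z^2 + 5*z + 4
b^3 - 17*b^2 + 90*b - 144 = (b - 8)*(b - 6)*(b - 3)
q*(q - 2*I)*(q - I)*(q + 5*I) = q^4 + 2*I*q^3 + 13*q^2 - 10*I*q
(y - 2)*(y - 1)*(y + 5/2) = y^3 - y^2/2 - 11*y/2 + 5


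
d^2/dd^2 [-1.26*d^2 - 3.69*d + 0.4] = -2.52000000000000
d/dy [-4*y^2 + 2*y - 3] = 2 - 8*y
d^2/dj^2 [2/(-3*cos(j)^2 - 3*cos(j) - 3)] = 2*(4*sin(j)^4 + sin(j)^2 - 19*cos(j)/4 + 3*cos(3*j)/4 - 5)/(3*(-sin(j)^2 + cos(j) + 2)^3)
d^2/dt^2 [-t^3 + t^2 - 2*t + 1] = 2 - 6*t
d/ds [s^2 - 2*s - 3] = 2*s - 2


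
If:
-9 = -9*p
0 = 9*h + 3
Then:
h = -1/3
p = 1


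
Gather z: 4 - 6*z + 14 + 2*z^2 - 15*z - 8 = 2*z^2 - 21*z + 10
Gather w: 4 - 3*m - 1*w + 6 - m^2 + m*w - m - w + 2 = -m^2 - 4*m + w*(m - 2) + 12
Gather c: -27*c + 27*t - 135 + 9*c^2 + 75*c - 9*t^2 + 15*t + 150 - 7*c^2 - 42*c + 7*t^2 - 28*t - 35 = 2*c^2 + 6*c - 2*t^2 + 14*t - 20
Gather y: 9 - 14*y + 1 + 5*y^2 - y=5*y^2 - 15*y + 10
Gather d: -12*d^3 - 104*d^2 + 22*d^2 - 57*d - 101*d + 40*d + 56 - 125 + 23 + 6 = -12*d^3 - 82*d^2 - 118*d - 40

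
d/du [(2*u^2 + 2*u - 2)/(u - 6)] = 2*(u^2 - 12*u - 5)/(u^2 - 12*u + 36)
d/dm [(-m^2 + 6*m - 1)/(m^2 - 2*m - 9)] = 4*(-m^2 + 5*m - 14)/(m^4 - 4*m^3 - 14*m^2 + 36*m + 81)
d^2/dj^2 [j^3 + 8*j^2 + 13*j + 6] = 6*j + 16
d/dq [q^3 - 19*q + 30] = 3*q^2 - 19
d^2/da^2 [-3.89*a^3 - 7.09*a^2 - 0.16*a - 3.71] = -23.34*a - 14.18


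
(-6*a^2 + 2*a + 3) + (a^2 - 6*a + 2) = -5*a^2 - 4*a + 5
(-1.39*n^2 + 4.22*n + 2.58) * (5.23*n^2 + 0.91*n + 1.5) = -7.2697*n^4 + 20.8057*n^3 + 15.2486*n^2 + 8.6778*n + 3.87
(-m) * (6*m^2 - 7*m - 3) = -6*m^3 + 7*m^2 + 3*m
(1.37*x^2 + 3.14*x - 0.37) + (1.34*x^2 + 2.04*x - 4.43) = 2.71*x^2 + 5.18*x - 4.8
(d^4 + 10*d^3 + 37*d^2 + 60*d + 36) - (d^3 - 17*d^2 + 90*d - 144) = d^4 + 9*d^3 + 54*d^2 - 30*d + 180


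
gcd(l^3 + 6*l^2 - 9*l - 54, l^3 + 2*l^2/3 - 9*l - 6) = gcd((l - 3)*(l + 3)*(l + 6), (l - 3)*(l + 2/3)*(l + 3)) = l^2 - 9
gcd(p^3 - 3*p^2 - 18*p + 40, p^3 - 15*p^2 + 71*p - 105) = p - 5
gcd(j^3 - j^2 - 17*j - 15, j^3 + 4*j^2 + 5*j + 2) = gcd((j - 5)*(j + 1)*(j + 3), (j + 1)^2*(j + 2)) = j + 1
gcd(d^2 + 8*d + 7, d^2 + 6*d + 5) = d + 1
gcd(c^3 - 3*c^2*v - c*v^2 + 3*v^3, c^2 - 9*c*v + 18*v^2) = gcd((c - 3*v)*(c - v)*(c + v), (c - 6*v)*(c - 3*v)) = -c + 3*v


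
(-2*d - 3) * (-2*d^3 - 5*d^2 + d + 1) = 4*d^4 + 16*d^3 + 13*d^2 - 5*d - 3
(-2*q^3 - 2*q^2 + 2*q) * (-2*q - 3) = 4*q^4 + 10*q^3 + 2*q^2 - 6*q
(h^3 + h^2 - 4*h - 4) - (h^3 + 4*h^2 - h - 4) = -3*h^2 - 3*h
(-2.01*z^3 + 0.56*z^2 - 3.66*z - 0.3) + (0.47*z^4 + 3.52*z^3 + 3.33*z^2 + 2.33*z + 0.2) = 0.47*z^4 + 1.51*z^3 + 3.89*z^2 - 1.33*z - 0.1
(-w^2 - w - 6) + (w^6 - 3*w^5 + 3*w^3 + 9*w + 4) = w^6 - 3*w^5 + 3*w^3 - w^2 + 8*w - 2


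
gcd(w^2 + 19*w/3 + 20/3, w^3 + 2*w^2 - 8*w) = 1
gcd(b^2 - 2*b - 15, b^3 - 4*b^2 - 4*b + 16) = 1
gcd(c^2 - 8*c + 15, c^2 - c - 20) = c - 5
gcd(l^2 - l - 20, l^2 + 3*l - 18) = 1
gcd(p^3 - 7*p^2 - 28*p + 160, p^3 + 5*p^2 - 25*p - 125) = p + 5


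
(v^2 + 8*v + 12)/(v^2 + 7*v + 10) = (v + 6)/(v + 5)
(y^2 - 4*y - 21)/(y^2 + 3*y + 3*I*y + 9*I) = (y - 7)/(y + 3*I)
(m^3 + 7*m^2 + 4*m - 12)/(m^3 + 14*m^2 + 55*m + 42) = (m^2 + m - 2)/(m^2 + 8*m + 7)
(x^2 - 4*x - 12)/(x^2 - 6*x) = (x + 2)/x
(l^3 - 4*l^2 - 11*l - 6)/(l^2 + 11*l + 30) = (l^3 - 4*l^2 - 11*l - 6)/(l^2 + 11*l + 30)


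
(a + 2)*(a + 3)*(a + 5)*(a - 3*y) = a^4 - 3*a^3*y + 10*a^3 - 30*a^2*y + 31*a^2 - 93*a*y + 30*a - 90*y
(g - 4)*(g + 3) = g^2 - g - 12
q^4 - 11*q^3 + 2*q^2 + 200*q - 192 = (q - 8)*(q - 6)*(q - 1)*(q + 4)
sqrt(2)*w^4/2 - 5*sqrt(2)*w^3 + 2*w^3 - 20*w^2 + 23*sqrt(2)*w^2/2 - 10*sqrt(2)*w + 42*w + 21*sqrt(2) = (w - 7)*(w - 3)*(w + sqrt(2))*(sqrt(2)*w/2 + 1)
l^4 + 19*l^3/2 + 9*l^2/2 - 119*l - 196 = (l - 7/2)*(l + 2)*(l + 4)*(l + 7)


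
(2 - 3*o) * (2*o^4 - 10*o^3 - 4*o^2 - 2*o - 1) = -6*o^5 + 34*o^4 - 8*o^3 - 2*o^2 - o - 2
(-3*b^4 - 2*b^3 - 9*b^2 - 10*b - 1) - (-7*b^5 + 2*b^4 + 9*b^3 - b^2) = 7*b^5 - 5*b^4 - 11*b^3 - 8*b^2 - 10*b - 1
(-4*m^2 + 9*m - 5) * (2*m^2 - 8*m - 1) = -8*m^4 + 50*m^3 - 78*m^2 + 31*m + 5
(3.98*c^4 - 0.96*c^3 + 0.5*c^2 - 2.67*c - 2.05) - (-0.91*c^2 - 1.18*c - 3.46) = 3.98*c^4 - 0.96*c^3 + 1.41*c^2 - 1.49*c + 1.41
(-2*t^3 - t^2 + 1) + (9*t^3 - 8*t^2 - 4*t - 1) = 7*t^3 - 9*t^2 - 4*t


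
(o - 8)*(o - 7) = o^2 - 15*o + 56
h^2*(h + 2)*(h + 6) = h^4 + 8*h^3 + 12*h^2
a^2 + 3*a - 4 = (a - 1)*(a + 4)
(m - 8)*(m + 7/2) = m^2 - 9*m/2 - 28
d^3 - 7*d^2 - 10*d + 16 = (d - 8)*(d - 1)*(d + 2)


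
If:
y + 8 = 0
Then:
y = -8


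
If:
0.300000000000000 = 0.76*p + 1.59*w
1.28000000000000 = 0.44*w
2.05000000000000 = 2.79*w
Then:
No Solution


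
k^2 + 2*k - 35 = (k - 5)*(k + 7)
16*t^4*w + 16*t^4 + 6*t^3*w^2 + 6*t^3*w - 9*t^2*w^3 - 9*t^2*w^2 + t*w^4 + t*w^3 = (-8*t + w)*(-2*t + w)*(t + w)*(t*w + t)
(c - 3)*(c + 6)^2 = c^3 + 9*c^2 - 108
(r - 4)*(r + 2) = r^2 - 2*r - 8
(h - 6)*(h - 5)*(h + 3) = h^3 - 8*h^2 - 3*h + 90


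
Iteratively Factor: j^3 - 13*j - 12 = (j - 4)*(j^2 + 4*j + 3) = (j - 4)*(j + 3)*(j + 1)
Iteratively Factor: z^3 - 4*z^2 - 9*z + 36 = (z - 3)*(z^2 - z - 12) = (z - 3)*(z + 3)*(z - 4)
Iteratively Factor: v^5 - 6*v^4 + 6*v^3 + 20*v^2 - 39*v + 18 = (v - 1)*(v^4 - 5*v^3 + v^2 + 21*v - 18) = (v - 3)*(v - 1)*(v^3 - 2*v^2 - 5*v + 6) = (v - 3)*(v - 1)*(v + 2)*(v^2 - 4*v + 3) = (v - 3)*(v - 1)^2*(v + 2)*(v - 3)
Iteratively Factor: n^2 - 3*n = (n)*(n - 3)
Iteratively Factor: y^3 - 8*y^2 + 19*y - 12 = (y - 1)*(y^2 - 7*y + 12) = (y - 3)*(y - 1)*(y - 4)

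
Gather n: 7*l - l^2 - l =-l^2 + 6*l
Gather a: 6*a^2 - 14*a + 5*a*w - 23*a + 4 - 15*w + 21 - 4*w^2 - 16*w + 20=6*a^2 + a*(5*w - 37) - 4*w^2 - 31*w + 45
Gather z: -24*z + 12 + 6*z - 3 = 9 - 18*z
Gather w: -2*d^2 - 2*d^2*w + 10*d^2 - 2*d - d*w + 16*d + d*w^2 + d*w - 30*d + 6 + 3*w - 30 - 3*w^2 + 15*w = 8*d^2 - 16*d + w^2*(d - 3) + w*(18 - 2*d^2) - 24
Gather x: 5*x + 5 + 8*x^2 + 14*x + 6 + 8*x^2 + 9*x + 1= 16*x^2 + 28*x + 12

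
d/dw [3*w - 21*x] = 3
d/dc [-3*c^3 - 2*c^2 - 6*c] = -9*c^2 - 4*c - 6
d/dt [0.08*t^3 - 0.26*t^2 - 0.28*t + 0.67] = 0.24*t^2 - 0.52*t - 0.28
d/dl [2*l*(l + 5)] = 4*l + 10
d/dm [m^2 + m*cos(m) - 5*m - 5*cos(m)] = -m*sin(m) + 2*m + 5*sin(m) + cos(m) - 5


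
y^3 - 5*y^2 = y^2*(y - 5)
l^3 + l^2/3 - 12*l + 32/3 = (l - 8/3)*(l - 1)*(l + 4)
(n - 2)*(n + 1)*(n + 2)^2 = n^4 + 3*n^3 - 2*n^2 - 12*n - 8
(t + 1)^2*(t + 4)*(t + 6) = t^4 + 12*t^3 + 45*t^2 + 58*t + 24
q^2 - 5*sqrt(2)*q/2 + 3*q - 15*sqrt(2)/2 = (q + 3)*(q - 5*sqrt(2)/2)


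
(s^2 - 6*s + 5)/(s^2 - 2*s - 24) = (-s^2 + 6*s - 5)/(-s^2 + 2*s + 24)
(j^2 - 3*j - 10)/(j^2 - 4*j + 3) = (j^2 - 3*j - 10)/(j^2 - 4*j + 3)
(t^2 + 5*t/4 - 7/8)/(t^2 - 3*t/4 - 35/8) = (2*t - 1)/(2*t - 5)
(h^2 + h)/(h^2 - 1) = h/(h - 1)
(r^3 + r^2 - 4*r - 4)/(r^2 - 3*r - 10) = (r^2 - r - 2)/(r - 5)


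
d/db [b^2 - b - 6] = 2*b - 1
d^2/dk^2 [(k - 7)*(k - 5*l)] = 2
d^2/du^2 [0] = 0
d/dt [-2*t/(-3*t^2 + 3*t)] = -2/(3*(t - 1)^2)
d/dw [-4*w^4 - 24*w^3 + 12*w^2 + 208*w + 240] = -16*w^3 - 72*w^2 + 24*w + 208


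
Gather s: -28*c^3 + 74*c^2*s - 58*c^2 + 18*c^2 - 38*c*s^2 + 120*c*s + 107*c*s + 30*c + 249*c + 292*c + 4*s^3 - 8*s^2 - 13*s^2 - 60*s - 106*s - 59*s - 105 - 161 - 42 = -28*c^3 - 40*c^2 + 571*c + 4*s^3 + s^2*(-38*c - 21) + s*(74*c^2 + 227*c - 225) - 308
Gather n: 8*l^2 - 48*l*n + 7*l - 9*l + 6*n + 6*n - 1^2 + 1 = 8*l^2 - 2*l + n*(12 - 48*l)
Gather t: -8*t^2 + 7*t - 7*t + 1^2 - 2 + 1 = -8*t^2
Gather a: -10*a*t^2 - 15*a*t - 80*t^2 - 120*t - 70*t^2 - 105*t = a*(-10*t^2 - 15*t) - 150*t^2 - 225*t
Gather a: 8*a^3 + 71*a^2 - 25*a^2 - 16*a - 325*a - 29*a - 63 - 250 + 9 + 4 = 8*a^3 + 46*a^2 - 370*a - 300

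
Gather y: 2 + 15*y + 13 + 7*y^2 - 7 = 7*y^2 + 15*y + 8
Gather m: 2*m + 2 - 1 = 2*m + 1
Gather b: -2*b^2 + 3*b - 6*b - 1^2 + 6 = -2*b^2 - 3*b + 5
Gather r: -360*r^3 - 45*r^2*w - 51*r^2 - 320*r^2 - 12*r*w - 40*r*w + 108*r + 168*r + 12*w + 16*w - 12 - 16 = -360*r^3 + r^2*(-45*w - 371) + r*(276 - 52*w) + 28*w - 28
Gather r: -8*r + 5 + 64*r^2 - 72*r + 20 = 64*r^2 - 80*r + 25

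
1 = 1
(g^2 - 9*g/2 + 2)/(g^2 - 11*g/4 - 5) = 2*(2*g - 1)/(4*g + 5)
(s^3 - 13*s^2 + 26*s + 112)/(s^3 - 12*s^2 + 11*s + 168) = (s + 2)/(s + 3)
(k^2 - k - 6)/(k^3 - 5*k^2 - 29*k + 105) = (k + 2)/(k^2 - 2*k - 35)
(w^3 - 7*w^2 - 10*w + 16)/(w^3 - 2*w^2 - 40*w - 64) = (w - 1)/(w + 4)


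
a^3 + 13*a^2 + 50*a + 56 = (a + 2)*(a + 4)*(a + 7)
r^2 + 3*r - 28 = (r - 4)*(r + 7)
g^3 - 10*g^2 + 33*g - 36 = (g - 4)*(g - 3)^2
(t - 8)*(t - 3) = t^2 - 11*t + 24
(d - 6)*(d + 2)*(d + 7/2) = d^3 - d^2/2 - 26*d - 42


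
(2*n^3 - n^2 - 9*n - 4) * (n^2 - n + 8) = 2*n^5 - 3*n^4 + 8*n^3 - 3*n^2 - 68*n - 32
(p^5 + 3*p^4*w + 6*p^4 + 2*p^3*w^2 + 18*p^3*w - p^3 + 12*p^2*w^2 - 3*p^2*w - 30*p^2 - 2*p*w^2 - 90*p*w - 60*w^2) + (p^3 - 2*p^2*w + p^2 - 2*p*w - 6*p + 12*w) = p^5 + 3*p^4*w + 6*p^4 + 2*p^3*w^2 + 18*p^3*w + 12*p^2*w^2 - 5*p^2*w - 29*p^2 - 2*p*w^2 - 92*p*w - 6*p - 60*w^2 + 12*w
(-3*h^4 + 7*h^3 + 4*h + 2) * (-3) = 9*h^4 - 21*h^3 - 12*h - 6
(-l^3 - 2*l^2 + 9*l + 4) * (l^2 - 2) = -l^5 - 2*l^4 + 11*l^3 + 8*l^2 - 18*l - 8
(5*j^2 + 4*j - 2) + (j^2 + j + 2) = 6*j^2 + 5*j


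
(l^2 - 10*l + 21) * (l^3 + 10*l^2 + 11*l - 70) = l^5 - 68*l^3 + 30*l^2 + 931*l - 1470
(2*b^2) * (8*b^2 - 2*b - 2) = 16*b^4 - 4*b^3 - 4*b^2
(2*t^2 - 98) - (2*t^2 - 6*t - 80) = 6*t - 18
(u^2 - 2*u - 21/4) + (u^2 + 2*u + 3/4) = 2*u^2 - 9/2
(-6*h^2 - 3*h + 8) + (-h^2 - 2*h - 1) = -7*h^2 - 5*h + 7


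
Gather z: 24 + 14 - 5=33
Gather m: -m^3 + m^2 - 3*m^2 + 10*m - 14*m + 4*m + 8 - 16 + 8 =-m^3 - 2*m^2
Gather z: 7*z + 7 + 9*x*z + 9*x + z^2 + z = 9*x + z^2 + z*(9*x + 8) + 7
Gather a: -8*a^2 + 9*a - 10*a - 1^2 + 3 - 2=-8*a^2 - a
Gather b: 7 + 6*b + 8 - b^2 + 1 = -b^2 + 6*b + 16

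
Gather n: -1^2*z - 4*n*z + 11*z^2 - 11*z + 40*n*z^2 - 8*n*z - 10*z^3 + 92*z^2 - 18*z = n*(40*z^2 - 12*z) - 10*z^3 + 103*z^2 - 30*z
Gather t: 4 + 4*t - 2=4*t + 2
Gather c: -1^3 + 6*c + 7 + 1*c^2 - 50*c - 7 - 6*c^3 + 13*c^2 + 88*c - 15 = -6*c^3 + 14*c^2 + 44*c - 16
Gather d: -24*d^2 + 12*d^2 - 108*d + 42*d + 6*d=-12*d^2 - 60*d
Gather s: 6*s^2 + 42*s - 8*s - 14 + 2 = 6*s^2 + 34*s - 12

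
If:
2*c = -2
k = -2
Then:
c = -1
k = -2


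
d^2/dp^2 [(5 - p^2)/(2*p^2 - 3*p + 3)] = 12*(-p^3 + 13*p^2 - 15*p + 1)/(8*p^6 - 36*p^5 + 90*p^4 - 135*p^3 + 135*p^2 - 81*p + 27)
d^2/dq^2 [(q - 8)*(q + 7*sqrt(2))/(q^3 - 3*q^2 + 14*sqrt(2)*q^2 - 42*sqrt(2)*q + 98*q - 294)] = 2*(q^6 - 24*q^5 + 21*sqrt(2)*q^5 - 609*sqrt(2)*q^4 + 366*q^4 - 12028*q^3 + 2303*sqrt(2)*q^3 - 59136*sqrt(2)*q^2 + 25578*q^2 - 309288*q + 80262*sqrt(2)*q - 385532*sqrt(2) + 144060)/(q^9 - 9*q^8 + 42*sqrt(2)*q^8 - 378*sqrt(2)*q^7 + 1497*q^7 - 13257*q^6 + 14854*sqrt(2)*q^6 - 124614*sqrt(2)*q^5 + 183750*q^5 - 1336230*q^4 + 773808*sqrt(2)*q^4 - 4000752*sqrt(2)*q^3 + 4830812*q^3 - 12360348*q^2 + 10890936*sqrt(2)*q^2 - 10890936*sqrt(2)*q + 25412184*q - 25412184)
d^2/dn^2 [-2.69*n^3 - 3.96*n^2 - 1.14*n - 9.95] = -16.14*n - 7.92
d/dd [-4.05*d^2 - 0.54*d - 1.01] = -8.1*d - 0.54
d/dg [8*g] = 8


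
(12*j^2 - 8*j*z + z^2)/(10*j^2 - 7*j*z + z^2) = (-6*j + z)/(-5*j + z)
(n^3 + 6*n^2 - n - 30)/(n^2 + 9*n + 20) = (n^2 + n - 6)/(n + 4)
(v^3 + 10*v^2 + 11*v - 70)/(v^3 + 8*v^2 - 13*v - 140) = (v - 2)/(v - 4)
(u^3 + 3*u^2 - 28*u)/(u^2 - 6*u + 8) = u*(u + 7)/(u - 2)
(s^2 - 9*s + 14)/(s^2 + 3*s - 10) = (s - 7)/(s + 5)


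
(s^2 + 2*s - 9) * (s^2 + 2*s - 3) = s^4 + 4*s^3 - 8*s^2 - 24*s + 27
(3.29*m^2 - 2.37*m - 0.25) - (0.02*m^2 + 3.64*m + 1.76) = 3.27*m^2 - 6.01*m - 2.01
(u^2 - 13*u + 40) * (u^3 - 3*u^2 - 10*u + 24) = u^5 - 16*u^4 + 69*u^3 + 34*u^2 - 712*u + 960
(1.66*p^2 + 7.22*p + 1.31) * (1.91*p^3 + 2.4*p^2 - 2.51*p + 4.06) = 3.1706*p^5 + 17.7742*p^4 + 15.6635*p^3 - 8.2386*p^2 + 26.0251*p + 5.3186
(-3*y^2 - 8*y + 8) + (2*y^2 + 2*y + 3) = -y^2 - 6*y + 11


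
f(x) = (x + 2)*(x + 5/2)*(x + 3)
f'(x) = (x + 2)*(x + 5/2) + (x + 2)*(x + 3) + (x + 5/2)*(x + 3) = 3*x^2 + 15*x + 37/2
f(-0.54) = 7.04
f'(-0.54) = 11.27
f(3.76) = 243.75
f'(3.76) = 117.31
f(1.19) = 49.32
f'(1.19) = 40.60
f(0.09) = 16.73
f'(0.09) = 19.87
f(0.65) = 30.47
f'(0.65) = 29.52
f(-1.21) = 1.82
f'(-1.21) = 4.74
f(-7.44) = -119.32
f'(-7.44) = 72.96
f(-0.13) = 12.72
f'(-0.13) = 16.60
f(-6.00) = -42.00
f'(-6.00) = 36.50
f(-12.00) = -855.00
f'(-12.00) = 270.50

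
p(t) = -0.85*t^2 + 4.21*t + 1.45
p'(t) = 4.21 - 1.7*t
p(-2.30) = -12.73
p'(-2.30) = 8.12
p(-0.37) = -0.22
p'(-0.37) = 4.84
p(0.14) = 2.02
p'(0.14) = 3.97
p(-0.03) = 1.32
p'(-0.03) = 4.26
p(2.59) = 6.65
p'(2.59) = -0.19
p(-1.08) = -4.09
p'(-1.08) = 6.05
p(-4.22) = -31.45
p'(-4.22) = 11.38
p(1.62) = 6.04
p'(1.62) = 1.46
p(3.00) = 6.43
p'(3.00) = -0.89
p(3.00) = 6.43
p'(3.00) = -0.89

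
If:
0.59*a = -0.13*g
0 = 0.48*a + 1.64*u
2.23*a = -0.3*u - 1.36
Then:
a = -0.63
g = 2.88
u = 0.19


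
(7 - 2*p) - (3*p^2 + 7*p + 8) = -3*p^2 - 9*p - 1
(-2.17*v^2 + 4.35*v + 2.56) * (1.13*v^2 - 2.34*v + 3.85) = -2.4521*v^4 + 9.9933*v^3 - 15.6407*v^2 + 10.7571*v + 9.856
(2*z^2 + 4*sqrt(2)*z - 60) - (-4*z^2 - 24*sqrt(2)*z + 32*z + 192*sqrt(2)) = 6*z^2 - 32*z + 28*sqrt(2)*z - 192*sqrt(2) - 60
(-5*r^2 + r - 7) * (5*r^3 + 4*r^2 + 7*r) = -25*r^5 - 15*r^4 - 66*r^3 - 21*r^2 - 49*r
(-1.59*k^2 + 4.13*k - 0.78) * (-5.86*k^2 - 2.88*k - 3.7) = 9.3174*k^4 - 19.6226*k^3 - 1.4406*k^2 - 13.0346*k + 2.886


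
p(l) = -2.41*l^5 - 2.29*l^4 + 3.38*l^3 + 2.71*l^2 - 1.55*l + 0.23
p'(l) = -12.05*l^4 - 9.16*l^3 + 10.14*l^2 + 5.42*l - 1.55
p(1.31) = -5.59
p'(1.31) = -33.13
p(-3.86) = 1408.98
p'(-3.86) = -2019.65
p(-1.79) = 13.08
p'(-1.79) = -49.93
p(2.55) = -286.73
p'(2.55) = -583.18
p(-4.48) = 3184.37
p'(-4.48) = -3852.69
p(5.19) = -10198.97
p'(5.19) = -9723.76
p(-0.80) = 1.33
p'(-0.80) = 0.36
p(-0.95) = 1.25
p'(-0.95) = 0.49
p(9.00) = -154662.97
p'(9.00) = -84869.12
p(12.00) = -640958.05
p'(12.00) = -264173.63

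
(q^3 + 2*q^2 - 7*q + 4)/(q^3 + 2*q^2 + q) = (q^3 + 2*q^2 - 7*q + 4)/(q*(q^2 + 2*q + 1))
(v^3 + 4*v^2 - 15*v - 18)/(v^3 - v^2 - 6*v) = (v^2 + 7*v + 6)/(v*(v + 2))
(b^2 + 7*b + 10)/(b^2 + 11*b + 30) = (b + 2)/(b + 6)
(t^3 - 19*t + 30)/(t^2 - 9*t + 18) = (t^2 + 3*t - 10)/(t - 6)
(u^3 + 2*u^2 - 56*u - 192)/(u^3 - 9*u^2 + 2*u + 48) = (u^2 + 10*u + 24)/(u^2 - u - 6)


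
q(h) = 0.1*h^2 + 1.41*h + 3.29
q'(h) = 0.2*h + 1.41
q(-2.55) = 0.34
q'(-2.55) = 0.90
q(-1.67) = 1.21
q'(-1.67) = 1.08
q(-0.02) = 3.26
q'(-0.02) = 1.41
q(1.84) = 6.22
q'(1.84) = 1.78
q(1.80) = 6.15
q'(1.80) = 1.77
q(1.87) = 6.28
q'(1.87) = 1.78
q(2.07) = 6.64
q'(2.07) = 1.82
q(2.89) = 8.20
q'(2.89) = 1.99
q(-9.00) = -1.30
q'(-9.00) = -0.39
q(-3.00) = -0.04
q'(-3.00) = 0.81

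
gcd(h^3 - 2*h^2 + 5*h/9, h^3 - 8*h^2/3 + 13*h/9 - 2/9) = h - 1/3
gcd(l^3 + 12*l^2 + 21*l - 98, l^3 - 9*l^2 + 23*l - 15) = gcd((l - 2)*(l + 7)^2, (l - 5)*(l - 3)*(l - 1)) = 1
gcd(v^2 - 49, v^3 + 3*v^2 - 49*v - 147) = v^2 - 49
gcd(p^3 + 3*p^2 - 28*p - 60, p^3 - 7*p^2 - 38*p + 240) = p^2 + p - 30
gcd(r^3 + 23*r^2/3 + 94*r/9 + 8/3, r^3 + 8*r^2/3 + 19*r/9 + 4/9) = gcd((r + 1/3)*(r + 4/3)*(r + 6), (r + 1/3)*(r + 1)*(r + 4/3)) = r^2 + 5*r/3 + 4/9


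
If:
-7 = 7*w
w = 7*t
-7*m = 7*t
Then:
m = 1/7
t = -1/7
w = -1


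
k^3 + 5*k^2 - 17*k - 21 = (k - 3)*(k + 1)*(k + 7)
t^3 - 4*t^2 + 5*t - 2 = (t - 2)*(t - 1)^2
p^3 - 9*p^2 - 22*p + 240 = (p - 8)*(p - 6)*(p + 5)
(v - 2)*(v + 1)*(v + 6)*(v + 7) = v^4 + 12*v^3 + 27*v^2 - 68*v - 84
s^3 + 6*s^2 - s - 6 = (s - 1)*(s + 1)*(s + 6)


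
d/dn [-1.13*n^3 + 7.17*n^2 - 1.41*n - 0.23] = -3.39*n^2 + 14.34*n - 1.41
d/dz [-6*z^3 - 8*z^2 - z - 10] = -18*z^2 - 16*z - 1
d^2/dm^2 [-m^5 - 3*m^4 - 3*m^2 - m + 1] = -20*m^3 - 36*m^2 - 6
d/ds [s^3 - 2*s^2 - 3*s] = 3*s^2 - 4*s - 3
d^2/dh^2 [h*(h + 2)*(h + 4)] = 6*h + 12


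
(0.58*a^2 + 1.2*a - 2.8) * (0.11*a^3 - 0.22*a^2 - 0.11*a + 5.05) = 0.0638*a^5 + 0.00440000000000002*a^4 - 0.6358*a^3 + 3.413*a^2 + 6.368*a - 14.14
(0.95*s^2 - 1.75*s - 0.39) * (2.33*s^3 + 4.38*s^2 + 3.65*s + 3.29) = 2.2135*s^5 + 0.083499999999999*s^4 - 5.1062*s^3 - 4.9702*s^2 - 7.181*s - 1.2831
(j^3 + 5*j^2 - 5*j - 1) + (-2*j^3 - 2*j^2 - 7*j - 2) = -j^3 + 3*j^2 - 12*j - 3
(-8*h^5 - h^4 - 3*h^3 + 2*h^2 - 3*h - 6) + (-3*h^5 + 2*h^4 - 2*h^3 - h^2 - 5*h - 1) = -11*h^5 + h^4 - 5*h^3 + h^2 - 8*h - 7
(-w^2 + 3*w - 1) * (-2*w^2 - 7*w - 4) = 2*w^4 + w^3 - 15*w^2 - 5*w + 4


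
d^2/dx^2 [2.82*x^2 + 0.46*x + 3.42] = 5.64000000000000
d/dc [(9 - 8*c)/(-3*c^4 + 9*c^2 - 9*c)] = (8*c*(c^3 - 3*c + 3) - (8*c - 9)*(4*c^3 - 6*c + 3))/(3*c^2*(c^3 - 3*c + 3)^2)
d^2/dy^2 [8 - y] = 0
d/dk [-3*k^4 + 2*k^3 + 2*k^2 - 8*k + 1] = -12*k^3 + 6*k^2 + 4*k - 8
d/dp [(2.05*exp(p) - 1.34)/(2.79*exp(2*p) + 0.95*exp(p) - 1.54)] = (-5.7195*exp(2*p) + 7.4772*exp(p) - 1.884)*exp(p)/(7.7841*exp(4*p) + 5.301*exp(3*p) - 7.6907*exp(2*p) - 2.926*exp(p) + 2.3716)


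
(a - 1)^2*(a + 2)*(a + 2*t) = a^4 + 2*a^3*t - 3*a^2 - 6*a*t + 2*a + 4*t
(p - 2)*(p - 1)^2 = p^3 - 4*p^2 + 5*p - 2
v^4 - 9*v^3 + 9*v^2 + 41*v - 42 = (v - 7)*(v - 3)*(v - 1)*(v + 2)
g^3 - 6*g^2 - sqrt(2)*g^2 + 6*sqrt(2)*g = g*(g - 6)*(g - sqrt(2))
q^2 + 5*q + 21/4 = (q + 3/2)*(q + 7/2)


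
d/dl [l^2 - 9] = 2*l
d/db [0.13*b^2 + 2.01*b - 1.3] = 0.26*b + 2.01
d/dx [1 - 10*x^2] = -20*x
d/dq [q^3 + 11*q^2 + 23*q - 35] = 3*q^2 + 22*q + 23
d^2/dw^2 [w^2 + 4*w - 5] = 2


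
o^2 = o^2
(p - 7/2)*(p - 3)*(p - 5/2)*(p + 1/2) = p^4 - 17*p^3/2 + 89*p^2/4 - 103*p/8 - 105/8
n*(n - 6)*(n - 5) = n^3 - 11*n^2 + 30*n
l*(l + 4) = l^2 + 4*l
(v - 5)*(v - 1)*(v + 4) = v^3 - 2*v^2 - 19*v + 20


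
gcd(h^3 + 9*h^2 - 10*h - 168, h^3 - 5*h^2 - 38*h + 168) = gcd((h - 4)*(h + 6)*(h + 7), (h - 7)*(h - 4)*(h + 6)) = h^2 + 2*h - 24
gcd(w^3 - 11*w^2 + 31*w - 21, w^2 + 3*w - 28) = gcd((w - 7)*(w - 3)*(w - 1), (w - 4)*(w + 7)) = 1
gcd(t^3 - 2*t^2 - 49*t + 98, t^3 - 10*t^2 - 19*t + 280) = t - 7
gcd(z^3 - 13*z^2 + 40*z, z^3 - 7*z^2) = z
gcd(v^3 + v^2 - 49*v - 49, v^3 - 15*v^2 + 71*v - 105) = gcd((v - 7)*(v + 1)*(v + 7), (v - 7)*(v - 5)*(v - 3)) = v - 7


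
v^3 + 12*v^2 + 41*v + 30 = (v + 1)*(v + 5)*(v + 6)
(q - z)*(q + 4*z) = q^2 + 3*q*z - 4*z^2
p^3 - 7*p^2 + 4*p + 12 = (p - 6)*(p - 2)*(p + 1)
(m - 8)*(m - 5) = m^2 - 13*m + 40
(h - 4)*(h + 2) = h^2 - 2*h - 8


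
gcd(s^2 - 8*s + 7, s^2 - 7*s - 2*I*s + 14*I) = s - 7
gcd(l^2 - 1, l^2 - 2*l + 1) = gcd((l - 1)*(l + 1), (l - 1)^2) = l - 1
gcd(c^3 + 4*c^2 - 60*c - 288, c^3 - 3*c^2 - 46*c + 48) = c^2 - 2*c - 48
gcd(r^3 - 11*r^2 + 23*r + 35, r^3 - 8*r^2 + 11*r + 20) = r^2 - 4*r - 5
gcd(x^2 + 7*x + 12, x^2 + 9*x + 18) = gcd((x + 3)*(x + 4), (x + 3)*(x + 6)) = x + 3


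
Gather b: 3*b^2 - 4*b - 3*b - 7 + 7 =3*b^2 - 7*b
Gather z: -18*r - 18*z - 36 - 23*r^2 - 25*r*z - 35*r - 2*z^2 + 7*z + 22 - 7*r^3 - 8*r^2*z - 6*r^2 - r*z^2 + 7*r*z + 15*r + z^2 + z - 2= -7*r^3 - 29*r^2 - 38*r + z^2*(-r - 1) + z*(-8*r^2 - 18*r - 10) - 16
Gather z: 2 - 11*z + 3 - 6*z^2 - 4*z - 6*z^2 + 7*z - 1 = -12*z^2 - 8*z + 4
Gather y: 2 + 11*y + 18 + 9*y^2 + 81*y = 9*y^2 + 92*y + 20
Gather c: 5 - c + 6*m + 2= -c + 6*m + 7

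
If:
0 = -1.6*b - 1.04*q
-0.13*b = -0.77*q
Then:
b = 0.00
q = 0.00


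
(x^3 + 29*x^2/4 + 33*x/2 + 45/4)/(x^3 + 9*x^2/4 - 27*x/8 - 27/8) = 2*(4*x^2 + 17*x + 15)/(8*x^2 - 6*x - 9)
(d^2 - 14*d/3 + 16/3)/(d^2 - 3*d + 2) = (d - 8/3)/(d - 1)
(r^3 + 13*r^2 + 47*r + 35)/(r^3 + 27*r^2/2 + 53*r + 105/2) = 2*(r + 1)/(2*r + 3)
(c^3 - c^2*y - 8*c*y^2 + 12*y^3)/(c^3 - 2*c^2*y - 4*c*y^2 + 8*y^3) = (c + 3*y)/(c + 2*y)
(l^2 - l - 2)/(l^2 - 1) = (l - 2)/(l - 1)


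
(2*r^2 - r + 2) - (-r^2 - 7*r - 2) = 3*r^2 + 6*r + 4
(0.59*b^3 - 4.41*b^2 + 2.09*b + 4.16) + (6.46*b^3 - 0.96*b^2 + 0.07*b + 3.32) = 7.05*b^3 - 5.37*b^2 + 2.16*b + 7.48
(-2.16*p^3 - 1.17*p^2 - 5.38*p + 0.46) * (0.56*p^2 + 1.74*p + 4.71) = -1.2096*p^5 - 4.4136*p^4 - 15.2222*p^3 - 14.6143*p^2 - 24.5394*p + 2.1666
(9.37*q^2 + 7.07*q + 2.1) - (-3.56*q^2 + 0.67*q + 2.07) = 12.93*q^2 + 6.4*q + 0.0300000000000002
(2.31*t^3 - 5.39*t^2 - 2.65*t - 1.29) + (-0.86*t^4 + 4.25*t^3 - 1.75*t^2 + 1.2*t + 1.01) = -0.86*t^4 + 6.56*t^3 - 7.14*t^2 - 1.45*t - 0.28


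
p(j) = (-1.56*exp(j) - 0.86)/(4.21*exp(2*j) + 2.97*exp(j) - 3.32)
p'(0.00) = 1.45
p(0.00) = -0.63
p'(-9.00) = 0.00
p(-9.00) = 0.26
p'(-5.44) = 0.00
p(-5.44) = 0.26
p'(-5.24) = 0.00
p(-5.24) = 0.26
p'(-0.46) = 174.00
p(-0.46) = -7.93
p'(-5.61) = 0.00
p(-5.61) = 0.26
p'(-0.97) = 1.71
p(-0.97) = 0.91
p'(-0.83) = 3.53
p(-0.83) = 1.26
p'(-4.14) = 0.01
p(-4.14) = 0.27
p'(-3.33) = 0.03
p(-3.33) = 0.29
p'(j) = (-1.56*exp(j) - 0.86)*(-8.42*exp(2*j) - 2.97*exp(j))/(4.21*exp(2*j) + 2.97*exp(j) - 3.32)^2 - 1.56*exp(j)/(4.21*exp(2*j) + 2.97*exp(j) - 3.32) = (6.5676*exp(2*j) + 7.2412*exp(j) + 7.7334)*exp(j)/(17.7241*exp(4*j) + 25.0074*exp(3*j) - 19.1335*exp(2*j) - 19.7208*exp(j) + 11.0224)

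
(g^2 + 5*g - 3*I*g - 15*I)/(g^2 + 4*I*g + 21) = (g + 5)/(g + 7*I)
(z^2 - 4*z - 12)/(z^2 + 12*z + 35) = (z^2 - 4*z - 12)/(z^2 + 12*z + 35)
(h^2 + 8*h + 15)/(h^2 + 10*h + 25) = (h + 3)/(h + 5)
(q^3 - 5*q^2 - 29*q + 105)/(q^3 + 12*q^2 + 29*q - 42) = (q^3 - 5*q^2 - 29*q + 105)/(q^3 + 12*q^2 + 29*q - 42)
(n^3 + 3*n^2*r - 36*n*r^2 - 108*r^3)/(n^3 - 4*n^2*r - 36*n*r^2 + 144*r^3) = (-n - 3*r)/(-n + 4*r)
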